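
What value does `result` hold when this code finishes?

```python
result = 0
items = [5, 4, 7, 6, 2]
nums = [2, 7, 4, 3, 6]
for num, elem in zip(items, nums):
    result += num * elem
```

Let's trace through this code step by step.

Initialize: result = 0
Initialize: items = [5, 4, 7, 6, 2]
Initialize: nums = [2, 7, 4, 3, 6]
Entering loop: for num, elem in zip(items, nums):

After execution: result = 96
96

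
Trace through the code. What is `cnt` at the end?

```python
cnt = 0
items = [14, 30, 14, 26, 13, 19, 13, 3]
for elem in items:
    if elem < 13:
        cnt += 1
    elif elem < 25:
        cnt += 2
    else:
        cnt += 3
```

Let's trace through this code step by step.

Initialize: cnt = 0
Initialize: items = [14, 30, 14, 26, 13, 19, 13, 3]
Entering loop: for elem in items:

After execution: cnt = 17
17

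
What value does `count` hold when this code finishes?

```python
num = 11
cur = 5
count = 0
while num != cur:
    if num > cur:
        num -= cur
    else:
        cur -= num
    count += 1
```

Let's trace through this code step by step.

Initialize: num = 11
Initialize: cur = 5
Initialize: count = 0
Entering loop: while num != cur:

After execution: count = 6
6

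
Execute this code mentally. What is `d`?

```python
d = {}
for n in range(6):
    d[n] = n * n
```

Let's trace through this code step by step.

Initialize: d = {}
Entering loop: for n in range(6):

After execution: d = {0: 0, 1: 1, 2: 4, 3: 9, 4: 16, 5: 25}
{0: 0, 1: 1, 2: 4, 3: 9, 4: 16, 5: 25}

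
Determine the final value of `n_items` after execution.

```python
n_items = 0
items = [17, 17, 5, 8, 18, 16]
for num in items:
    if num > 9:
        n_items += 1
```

Let's trace through this code step by step.

Initialize: n_items = 0
Initialize: items = [17, 17, 5, 8, 18, 16]
Entering loop: for num in items:

After execution: n_items = 4
4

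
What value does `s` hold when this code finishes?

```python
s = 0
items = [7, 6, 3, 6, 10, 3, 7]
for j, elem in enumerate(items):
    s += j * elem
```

Let's trace through this code step by step.

Initialize: s = 0
Initialize: items = [7, 6, 3, 6, 10, 3, 7]
Entering loop: for j, elem in enumerate(items):

After execution: s = 127
127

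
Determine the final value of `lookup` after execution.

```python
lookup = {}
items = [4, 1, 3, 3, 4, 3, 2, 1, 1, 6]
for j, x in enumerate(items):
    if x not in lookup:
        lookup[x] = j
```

Let's trace through this code step by step.

Initialize: lookup = {}
Initialize: items = [4, 1, 3, 3, 4, 3, 2, 1, 1, 6]
Entering loop: for j, x in enumerate(items):

After execution: lookup = {4: 0, 1: 1, 3: 2, 2: 6, 6: 9}
{4: 0, 1: 1, 3: 2, 2: 6, 6: 9}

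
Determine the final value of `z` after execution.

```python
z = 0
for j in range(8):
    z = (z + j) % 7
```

Let's trace through this code step by step.

Initialize: z = 0
Entering loop: for j in range(8):

After execution: z = 0
0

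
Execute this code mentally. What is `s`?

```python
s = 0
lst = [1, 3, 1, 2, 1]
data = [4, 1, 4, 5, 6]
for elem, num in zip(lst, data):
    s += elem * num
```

Let's trace through this code step by step.

Initialize: s = 0
Initialize: lst = [1, 3, 1, 2, 1]
Initialize: data = [4, 1, 4, 5, 6]
Entering loop: for elem, num in zip(lst, data):

After execution: s = 27
27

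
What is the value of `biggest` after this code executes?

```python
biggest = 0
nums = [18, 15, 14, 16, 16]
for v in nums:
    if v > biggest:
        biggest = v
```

Let's trace through this code step by step.

Initialize: biggest = 0
Initialize: nums = [18, 15, 14, 16, 16]
Entering loop: for v in nums:

After execution: biggest = 18
18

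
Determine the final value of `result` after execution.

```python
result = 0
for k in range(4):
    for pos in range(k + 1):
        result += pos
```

Let's trace through this code step by step.

Initialize: result = 0
Entering loop: for k in range(4):

After execution: result = 10
10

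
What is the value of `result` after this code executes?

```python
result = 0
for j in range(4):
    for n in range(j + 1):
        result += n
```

Let's trace through this code step by step.

Initialize: result = 0
Entering loop: for j in range(4):

After execution: result = 10
10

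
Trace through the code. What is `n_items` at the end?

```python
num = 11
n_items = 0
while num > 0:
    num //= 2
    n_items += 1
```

Let's trace through this code step by step.

Initialize: num = 11
Initialize: n_items = 0
Entering loop: while num > 0:

After execution: n_items = 4
4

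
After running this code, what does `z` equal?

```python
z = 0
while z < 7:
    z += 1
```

Let's trace through this code step by step.

Initialize: z = 0
Entering loop: while z < 7:

After execution: z = 7
7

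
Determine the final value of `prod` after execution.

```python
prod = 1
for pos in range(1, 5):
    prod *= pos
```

Let's trace through this code step by step.

Initialize: prod = 1
Entering loop: for pos in range(1, 5):

After execution: prod = 24
24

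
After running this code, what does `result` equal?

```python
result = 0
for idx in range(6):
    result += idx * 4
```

Let's trace through this code step by step.

Initialize: result = 0
Entering loop: for idx in range(6):

After execution: result = 60
60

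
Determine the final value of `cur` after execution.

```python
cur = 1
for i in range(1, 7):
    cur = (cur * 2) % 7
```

Let's trace through this code step by step.

Initialize: cur = 1
Entering loop: for i in range(1, 7):

After execution: cur = 1
1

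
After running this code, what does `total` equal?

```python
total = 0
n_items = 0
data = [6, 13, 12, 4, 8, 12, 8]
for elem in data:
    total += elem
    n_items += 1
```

Let's trace through this code step by step.

Initialize: total = 0
Initialize: n_items = 0
Initialize: data = [6, 13, 12, 4, 8, 12, 8]
Entering loop: for elem in data:

After execution: total = 63
63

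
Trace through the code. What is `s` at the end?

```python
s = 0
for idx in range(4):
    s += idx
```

Let's trace through this code step by step.

Initialize: s = 0
Entering loop: for idx in range(4):

After execution: s = 6
6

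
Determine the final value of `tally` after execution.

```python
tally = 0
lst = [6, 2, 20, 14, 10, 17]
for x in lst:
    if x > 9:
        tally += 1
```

Let's trace through this code step by step.

Initialize: tally = 0
Initialize: lst = [6, 2, 20, 14, 10, 17]
Entering loop: for x in lst:

After execution: tally = 4
4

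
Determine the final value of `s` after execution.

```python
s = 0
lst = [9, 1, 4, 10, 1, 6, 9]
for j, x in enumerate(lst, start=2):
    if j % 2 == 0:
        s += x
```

Let's trace through this code step by step.

Initialize: s = 0
Initialize: lst = [9, 1, 4, 10, 1, 6, 9]
Entering loop: for j, x in enumerate(lst, start=2):

After execution: s = 23
23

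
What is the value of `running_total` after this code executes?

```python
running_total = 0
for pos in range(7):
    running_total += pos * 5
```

Let's trace through this code step by step.

Initialize: running_total = 0
Entering loop: for pos in range(7):

After execution: running_total = 105
105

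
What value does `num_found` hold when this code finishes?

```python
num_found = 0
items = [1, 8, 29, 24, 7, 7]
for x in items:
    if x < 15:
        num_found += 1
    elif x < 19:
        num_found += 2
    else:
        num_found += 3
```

Let's trace through this code step by step.

Initialize: num_found = 0
Initialize: items = [1, 8, 29, 24, 7, 7]
Entering loop: for x in items:

After execution: num_found = 10
10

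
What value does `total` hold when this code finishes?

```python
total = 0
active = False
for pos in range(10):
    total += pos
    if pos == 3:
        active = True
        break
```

Let's trace through this code step by step.

Initialize: total = 0
Initialize: active = False
Entering loop: for pos in range(10):

After execution: total = 6
6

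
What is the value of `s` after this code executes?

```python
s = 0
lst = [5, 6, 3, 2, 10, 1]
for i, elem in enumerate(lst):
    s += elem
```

Let's trace through this code step by step.

Initialize: s = 0
Initialize: lst = [5, 6, 3, 2, 10, 1]
Entering loop: for i, elem in enumerate(lst):

After execution: s = 27
27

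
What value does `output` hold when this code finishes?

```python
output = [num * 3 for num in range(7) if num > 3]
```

Let's trace through this code step by step.

Initialize: output = [num * 3 for num in range(7) if num > 3]

After execution: output = [12, 15, 18]
[12, 15, 18]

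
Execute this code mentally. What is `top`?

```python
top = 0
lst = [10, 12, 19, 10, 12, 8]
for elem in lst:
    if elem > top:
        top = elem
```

Let's trace through this code step by step.

Initialize: top = 0
Initialize: lst = [10, 12, 19, 10, 12, 8]
Entering loop: for elem in lst:

After execution: top = 19
19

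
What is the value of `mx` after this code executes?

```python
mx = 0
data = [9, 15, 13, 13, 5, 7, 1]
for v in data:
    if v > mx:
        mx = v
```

Let's trace through this code step by step.

Initialize: mx = 0
Initialize: data = [9, 15, 13, 13, 5, 7, 1]
Entering loop: for v in data:

After execution: mx = 15
15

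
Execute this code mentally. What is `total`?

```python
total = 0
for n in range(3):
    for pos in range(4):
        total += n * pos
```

Let's trace through this code step by step.

Initialize: total = 0
Entering loop: for n in range(3):

After execution: total = 18
18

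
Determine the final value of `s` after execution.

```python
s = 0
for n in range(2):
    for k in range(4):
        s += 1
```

Let's trace through this code step by step.

Initialize: s = 0
Entering loop: for n in range(2):

After execution: s = 8
8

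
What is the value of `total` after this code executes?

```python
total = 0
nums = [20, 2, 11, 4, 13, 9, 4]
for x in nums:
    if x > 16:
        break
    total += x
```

Let's trace through this code step by step.

Initialize: total = 0
Initialize: nums = [20, 2, 11, 4, 13, 9, 4]
Entering loop: for x in nums:

After execution: total = 0
0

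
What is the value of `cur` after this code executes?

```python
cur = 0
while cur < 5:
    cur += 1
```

Let's trace through this code step by step.

Initialize: cur = 0
Entering loop: while cur < 5:

After execution: cur = 5
5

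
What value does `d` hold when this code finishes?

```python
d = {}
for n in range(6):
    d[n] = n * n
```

Let's trace through this code step by step.

Initialize: d = {}
Entering loop: for n in range(6):

After execution: d = {0: 0, 1: 1, 2: 4, 3: 9, 4: 16, 5: 25}
{0: 0, 1: 1, 2: 4, 3: 9, 4: 16, 5: 25}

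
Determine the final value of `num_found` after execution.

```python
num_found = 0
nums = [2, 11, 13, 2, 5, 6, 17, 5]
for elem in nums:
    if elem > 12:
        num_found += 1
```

Let's trace through this code step by step.

Initialize: num_found = 0
Initialize: nums = [2, 11, 13, 2, 5, 6, 17, 5]
Entering loop: for elem in nums:

After execution: num_found = 2
2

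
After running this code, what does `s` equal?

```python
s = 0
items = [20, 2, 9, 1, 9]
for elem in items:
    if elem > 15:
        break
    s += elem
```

Let's trace through this code step by step.

Initialize: s = 0
Initialize: items = [20, 2, 9, 1, 9]
Entering loop: for elem in items:

After execution: s = 0
0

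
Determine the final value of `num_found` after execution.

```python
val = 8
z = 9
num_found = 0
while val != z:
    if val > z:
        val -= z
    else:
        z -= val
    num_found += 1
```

Let's trace through this code step by step.

Initialize: val = 8
Initialize: z = 9
Initialize: num_found = 0
Entering loop: while val != z:

After execution: num_found = 8
8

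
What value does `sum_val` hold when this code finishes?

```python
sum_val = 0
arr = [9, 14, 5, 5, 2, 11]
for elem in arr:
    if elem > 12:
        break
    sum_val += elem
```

Let's trace through this code step by step.

Initialize: sum_val = 0
Initialize: arr = [9, 14, 5, 5, 2, 11]
Entering loop: for elem in arr:

After execution: sum_val = 9
9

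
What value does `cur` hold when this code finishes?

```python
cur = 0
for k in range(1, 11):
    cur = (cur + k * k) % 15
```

Let's trace through this code step by step.

Initialize: cur = 0
Entering loop: for k in range(1, 11):

After execution: cur = 10
10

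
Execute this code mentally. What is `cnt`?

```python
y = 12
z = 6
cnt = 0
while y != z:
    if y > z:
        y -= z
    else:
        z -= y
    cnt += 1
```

Let's trace through this code step by step.

Initialize: y = 12
Initialize: z = 6
Initialize: cnt = 0
Entering loop: while y != z:

After execution: cnt = 1
1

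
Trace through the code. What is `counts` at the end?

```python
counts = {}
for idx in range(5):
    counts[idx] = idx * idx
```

Let's trace through this code step by step.

Initialize: counts = {}
Entering loop: for idx in range(5):

After execution: counts = {0: 0, 1: 1, 2: 4, 3: 9, 4: 16}
{0: 0, 1: 1, 2: 4, 3: 9, 4: 16}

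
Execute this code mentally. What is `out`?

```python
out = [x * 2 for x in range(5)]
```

Let's trace through this code step by step.

Initialize: out = [x * 2 for x in range(5)]

After execution: out = [0, 2, 4, 6, 8]
[0, 2, 4, 6, 8]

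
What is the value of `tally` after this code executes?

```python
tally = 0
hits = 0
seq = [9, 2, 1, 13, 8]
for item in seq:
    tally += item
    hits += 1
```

Let's trace through this code step by step.

Initialize: tally = 0
Initialize: hits = 0
Initialize: seq = [9, 2, 1, 13, 8]
Entering loop: for item in seq:

After execution: tally = 33
33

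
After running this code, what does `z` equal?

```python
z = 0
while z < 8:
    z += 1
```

Let's trace through this code step by step.

Initialize: z = 0
Entering loop: while z < 8:

After execution: z = 8
8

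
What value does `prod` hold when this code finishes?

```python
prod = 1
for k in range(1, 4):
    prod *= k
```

Let's trace through this code step by step.

Initialize: prod = 1
Entering loop: for k in range(1, 4):

After execution: prod = 6
6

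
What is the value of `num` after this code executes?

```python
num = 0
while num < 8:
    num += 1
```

Let's trace through this code step by step.

Initialize: num = 0
Entering loop: while num < 8:

After execution: num = 8
8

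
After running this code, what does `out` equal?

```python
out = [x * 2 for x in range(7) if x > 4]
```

Let's trace through this code step by step.

Initialize: out = [x * 2 for x in range(7) if x > 4]

After execution: out = [10, 12]
[10, 12]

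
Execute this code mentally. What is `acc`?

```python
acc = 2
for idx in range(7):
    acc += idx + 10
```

Let's trace through this code step by step.

Initialize: acc = 2
Entering loop: for idx in range(7):

After execution: acc = 93
93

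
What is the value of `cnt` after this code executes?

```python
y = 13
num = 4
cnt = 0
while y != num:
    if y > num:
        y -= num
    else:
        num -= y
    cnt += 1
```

Let's trace through this code step by step.

Initialize: y = 13
Initialize: num = 4
Initialize: cnt = 0
Entering loop: while y != num:

After execution: cnt = 6
6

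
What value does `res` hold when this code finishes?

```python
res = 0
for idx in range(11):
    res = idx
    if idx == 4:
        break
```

Let's trace through this code step by step.

Initialize: res = 0
Entering loop: for idx in range(11):

After execution: res = 4
4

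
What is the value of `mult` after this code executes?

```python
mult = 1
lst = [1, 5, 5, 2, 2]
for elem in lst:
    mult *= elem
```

Let's trace through this code step by step.

Initialize: mult = 1
Initialize: lst = [1, 5, 5, 2, 2]
Entering loop: for elem in lst:

After execution: mult = 100
100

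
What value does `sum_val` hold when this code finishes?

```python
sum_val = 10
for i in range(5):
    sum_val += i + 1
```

Let's trace through this code step by step.

Initialize: sum_val = 10
Entering loop: for i in range(5):

After execution: sum_val = 25
25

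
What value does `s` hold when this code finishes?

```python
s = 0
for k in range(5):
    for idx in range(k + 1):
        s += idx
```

Let's trace through this code step by step.

Initialize: s = 0
Entering loop: for k in range(5):

After execution: s = 20
20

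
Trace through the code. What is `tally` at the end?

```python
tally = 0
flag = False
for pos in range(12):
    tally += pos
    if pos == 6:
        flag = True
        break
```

Let's trace through this code step by step.

Initialize: tally = 0
Initialize: flag = False
Entering loop: for pos in range(12):

After execution: tally = 21
21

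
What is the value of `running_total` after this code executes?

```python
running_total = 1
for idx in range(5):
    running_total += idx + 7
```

Let's trace through this code step by step.

Initialize: running_total = 1
Entering loop: for idx in range(5):

After execution: running_total = 46
46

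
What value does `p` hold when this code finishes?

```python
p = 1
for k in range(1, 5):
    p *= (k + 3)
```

Let's trace through this code step by step.

Initialize: p = 1
Entering loop: for k in range(1, 5):

After execution: p = 840
840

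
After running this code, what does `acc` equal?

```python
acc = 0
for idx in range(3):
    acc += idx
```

Let's trace through this code step by step.

Initialize: acc = 0
Entering loop: for idx in range(3):

After execution: acc = 3
3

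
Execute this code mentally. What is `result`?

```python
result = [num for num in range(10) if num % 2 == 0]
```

Let's trace through this code step by step.

Initialize: result = [num for num in range(10) if num % 2 == 0]

After execution: result = [0, 2, 4, 6, 8]
[0, 2, 4, 6, 8]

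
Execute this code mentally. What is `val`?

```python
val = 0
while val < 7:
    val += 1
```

Let's trace through this code step by step.

Initialize: val = 0
Entering loop: while val < 7:

After execution: val = 7
7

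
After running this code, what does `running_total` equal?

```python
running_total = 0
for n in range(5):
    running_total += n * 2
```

Let's trace through this code step by step.

Initialize: running_total = 0
Entering loop: for n in range(5):

After execution: running_total = 20
20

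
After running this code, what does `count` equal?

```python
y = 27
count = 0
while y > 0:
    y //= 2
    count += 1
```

Let's trace through this code step by step.

Initialize: y = 27
Initialize: count = 0
Entering loop: while y > 0:

After execution: count = 5
5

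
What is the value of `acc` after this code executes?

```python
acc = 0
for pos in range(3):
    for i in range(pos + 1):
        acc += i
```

Let's trace through this code step by step.

Initialize: acc = 0
Entering loop: for pos in range(3):

After execution: acc = 4
4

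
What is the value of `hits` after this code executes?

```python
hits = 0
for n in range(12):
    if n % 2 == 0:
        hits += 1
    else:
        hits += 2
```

Let's trace through this code step by step.

Initialize: hits = 0
Entering loop: for n in range(12):

After execution: hits = 18
18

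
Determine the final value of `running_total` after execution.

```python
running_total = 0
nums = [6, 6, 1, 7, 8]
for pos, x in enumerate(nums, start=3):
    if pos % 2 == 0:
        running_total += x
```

Let's trace through this code step by step.

Initialize: running_total = 0
Initialize: nums = [6, 6, 1, 7, 8]
Entering loop: for pos, x in enumerate(nums, start=3):

After execution: running_total = 13
13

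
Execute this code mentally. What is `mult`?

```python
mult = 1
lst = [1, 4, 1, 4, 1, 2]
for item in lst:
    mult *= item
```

Let's trace through this code step by step.

Initialize: mult = 1
Initialize: lst = [1, 4, 1, 4, 1, 2]
Entering loop: for item in lst:

After execution: mult = 32
32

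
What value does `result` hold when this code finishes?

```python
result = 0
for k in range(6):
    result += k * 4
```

Let's trace through this code step by step.

Initialize: result = 0
Entering loop: for k in range(6):

After execution: result = 60
60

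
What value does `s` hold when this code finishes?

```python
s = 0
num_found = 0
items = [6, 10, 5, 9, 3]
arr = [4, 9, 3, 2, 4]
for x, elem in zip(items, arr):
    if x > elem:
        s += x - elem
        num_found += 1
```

Let's trace through this code step by step.

Initialize: s = 0
Initialize: num_found = 0
Initialize: items = [6, 10, 5, 9, 3]
Initialize: arr = [4, 9, 3, 2, 4]
Entering loop: for x, elem in zip(items, arr):

After execution: s = 12
12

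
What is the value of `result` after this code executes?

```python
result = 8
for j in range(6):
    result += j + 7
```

Let's trace through this code step by step.

Initialize: result = 8
Entering loop: for j in range(6):

After execution: result = 65
65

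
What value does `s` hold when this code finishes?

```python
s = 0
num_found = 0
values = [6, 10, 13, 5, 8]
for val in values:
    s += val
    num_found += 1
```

Let's trace through this code step by step.

Initialize: s = 0
Initialize: num_found = 0
Initialize: values = [6, 10, 13, 5, 8]
Entering loop: for val in values:

After execution: s = 42
42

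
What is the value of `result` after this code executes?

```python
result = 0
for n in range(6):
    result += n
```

Let's trace through this code step by step.

Initialize: result = 0
Entering loop: for n in range(6):

After execution: result = 15
15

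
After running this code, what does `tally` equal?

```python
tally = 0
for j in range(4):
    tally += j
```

Let's trace through this code step by step.

Initialize: tally = 0
Entering loop: for j in range(4):

After execution: tally = 6
6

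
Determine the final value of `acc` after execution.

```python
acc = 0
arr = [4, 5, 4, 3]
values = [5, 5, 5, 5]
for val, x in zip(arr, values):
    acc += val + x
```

Let's trace through this code step by step.

Initialize: acc = 0
Initialize: arr = [4, 5, 4, 3]
Initialize: values = [5, 5, 5, 5]
Entering loop: for val, x in zip(arr, values):

After execution: acc = 36
36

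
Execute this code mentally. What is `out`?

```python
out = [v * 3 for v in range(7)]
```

Let's trace through this code step by step.

Initialize: out = [v * 3 for v in range(7)]

After execution: out = [0, 3, 6, 9, 12, 15, 18]
[0, 3, 6, 9, 12, 15, 18]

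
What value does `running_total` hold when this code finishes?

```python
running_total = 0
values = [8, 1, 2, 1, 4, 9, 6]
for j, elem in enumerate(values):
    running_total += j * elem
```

Let's trace through this code step by step.

Initialize: running_total = 0
Initialize: values = [8, 1, 2, 1, 4, 9, 6]
Entering loop: for j, elem in enumerate(values):

After execution: running_total = 105
105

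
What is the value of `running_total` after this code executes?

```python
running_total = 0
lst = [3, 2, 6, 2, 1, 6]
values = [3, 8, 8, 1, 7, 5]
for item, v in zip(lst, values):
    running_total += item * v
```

Let's trace through this code step by step.

Initialize: running_total = 0
Initialize: lst = [3, 2, 6, 2, 1, 6]
Initialize: values = [3, 8, 8, 1, 7, 5]
Entering loop: for item, v in zip(lst, values):

After execution: running_total = 112
112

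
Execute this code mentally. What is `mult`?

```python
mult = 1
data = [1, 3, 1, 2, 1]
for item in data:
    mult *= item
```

Let's trace through this code step by step.

Initialize: mult = 1
Initialize: data = [1, 3, 1, 2, 1]
Entering loop: for item in data:

After execution: mult = 6
6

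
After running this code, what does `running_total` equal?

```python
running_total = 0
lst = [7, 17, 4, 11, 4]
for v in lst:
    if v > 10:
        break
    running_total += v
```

Let's trace through this code step by step.

Initialize: running_total = 0
Initialize: lst = [7, 17, 4, 11, 4]
Entering loop: for v in lst:

After execution: running_total = 7
7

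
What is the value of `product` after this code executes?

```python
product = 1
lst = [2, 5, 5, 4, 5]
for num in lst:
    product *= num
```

Let's trace through this code step by step.

Initialize: product = 1
Initialize: lst = [2, 5, 5, 4, 5]
Entering loop: for num in lst:

After execution: product = 1000
1000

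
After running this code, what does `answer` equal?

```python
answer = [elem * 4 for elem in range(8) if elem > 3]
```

Let's trace through this code step by step.

Initialize: answer = [elem * 4 for elem in range(8) if elem > 3]

After execution: answer = [16, 20, 24, 28]
[16, 20, 24, 28]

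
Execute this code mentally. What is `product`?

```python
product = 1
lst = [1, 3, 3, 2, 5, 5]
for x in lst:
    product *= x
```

Let's trace through this code step by step.

Initialize: product = 1
Initialize: lst = [1, 3, 3, 2, 5, 5]
Entering loop: for x in lst:

After execution: product = 450
450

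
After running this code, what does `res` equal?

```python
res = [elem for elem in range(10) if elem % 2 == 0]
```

Let's trace through this code step by step.

Initialize: res = [elem for elem in range(10) if elem % 2 == 0]

After execution: res = [0, 2, 4, 6, 8]
[0, 2, 4, 6, 8]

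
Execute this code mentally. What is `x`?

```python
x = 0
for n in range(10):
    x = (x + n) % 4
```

Let's trace through this code step by step.

Initialize: x = 0
Entering loop: for n in range(10):

After execution: x = 1
1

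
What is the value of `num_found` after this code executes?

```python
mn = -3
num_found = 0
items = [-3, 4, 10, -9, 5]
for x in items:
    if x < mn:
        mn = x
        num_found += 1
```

Let's trace through this code step by step.

Initialize: mn = -3
Initialize: num_found = 0
Initialize: items = [-3, 4, 10, -9, 5]
Entering loop: for x in items:

After execution: num_found = 1
1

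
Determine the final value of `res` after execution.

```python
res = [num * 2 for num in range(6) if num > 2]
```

Let's trace through this code step by step.

Initialize: res = [num * 2 for num in range(6) if num > 2]

After execution: res = [6, 8, 10]
[6, 8, 10]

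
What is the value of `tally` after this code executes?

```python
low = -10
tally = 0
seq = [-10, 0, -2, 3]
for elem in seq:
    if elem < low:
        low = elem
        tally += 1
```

Let's trace through this code step by step.

Initialize: low = -10
Initialize: tally = 0
Initialize: seq = [-10, 0, -2, 3]
Entering loop: for elem in seq:

After execution: tally = 0
0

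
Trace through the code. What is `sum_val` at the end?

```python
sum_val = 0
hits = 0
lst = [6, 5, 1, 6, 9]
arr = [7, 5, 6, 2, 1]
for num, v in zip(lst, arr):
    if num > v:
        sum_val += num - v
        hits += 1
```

Let's trace through this code step by step.

Initialize: sum_val = 0
Initialize: hits = 0
Initialize: lst = [6, 5, 1, 6, 9]
Initialize: arr = [7, 5, 6, 2, 1]
Entering loop: for num, v in zip(lst, arr):

After execution: sum_val = 12
12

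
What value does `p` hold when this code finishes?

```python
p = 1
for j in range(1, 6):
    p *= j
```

Let's trace through this code step by step.

Initialize: p = 1
Entering loop: for j in range(1, 6):

After execution: p = 120
120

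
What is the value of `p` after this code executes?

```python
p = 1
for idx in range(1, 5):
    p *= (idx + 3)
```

Let's trace through this code step by step.

Initialize: p = 1
Entering loop: for idx in range(1, 5):

After execution: p = 840
840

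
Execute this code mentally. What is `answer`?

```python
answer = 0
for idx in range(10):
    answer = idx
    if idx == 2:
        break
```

Let's trace through this code step by step.

Initialize: answer = 0
Entering loop: for idx in range(10):

After execution: answer = 2
2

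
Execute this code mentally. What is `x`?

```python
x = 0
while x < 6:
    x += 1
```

Let's trace through this code step by step.

Initialize: x = 0
Entering loop: while x < 6:

After execution: x = 6
6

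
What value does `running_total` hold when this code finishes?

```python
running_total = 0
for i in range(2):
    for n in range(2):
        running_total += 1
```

Let's trace through this code step by step.

Initialize: running_total = 0
Entering loop: for i in range(2):

After execution: running_total = 4
4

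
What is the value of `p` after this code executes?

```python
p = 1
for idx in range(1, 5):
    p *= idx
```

Let's trace through this code step by step.

Initialize: p = 1
Entering loop: for idx in range(1, 5):

After execution: p = 24
24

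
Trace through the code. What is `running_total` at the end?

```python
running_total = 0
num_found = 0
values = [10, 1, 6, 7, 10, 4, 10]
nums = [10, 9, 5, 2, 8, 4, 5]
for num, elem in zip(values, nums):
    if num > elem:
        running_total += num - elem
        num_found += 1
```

Let's trace through this code step by step.

Initialize: running_total = 0
Initialize: num_found = 0
Initialize: values = [10, 1, 6, 7, 10, 4, 10]
Initialize: nums = [10, 9, 5, 2, 8, 4, 5]
Entering loop: for num, elem in zip(values, nums):

After execution: running_total = 13
13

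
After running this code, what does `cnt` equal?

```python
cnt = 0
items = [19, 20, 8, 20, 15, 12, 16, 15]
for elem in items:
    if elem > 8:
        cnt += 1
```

Let's trace through this code step by step.

Initialize: cnt = 0
Initialize: items = [19, 20, 8, 20, 15, 12, 16, 15]
Entering loop: for elem in items:

After execution: cnt = 7
7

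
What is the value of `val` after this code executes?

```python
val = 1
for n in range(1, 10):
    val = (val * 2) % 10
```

Let's trace through this code step by step.

Initialize: val = 1
Entering loop: for n in range(1, 10):

After execution: val = 2
2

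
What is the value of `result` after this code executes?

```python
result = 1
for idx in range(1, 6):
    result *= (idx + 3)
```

Let's trace through this code step by step.

Initialize: result = 1
Entering loop: for idx in range(1, 6):

After execution: result = 6720
6720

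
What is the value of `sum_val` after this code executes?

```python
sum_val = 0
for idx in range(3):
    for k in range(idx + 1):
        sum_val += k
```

Let's trace through this code step by step.

Initialize: sum_val = 0
Entering loop: for idx in range(3):

After execution: sum_val = 4
4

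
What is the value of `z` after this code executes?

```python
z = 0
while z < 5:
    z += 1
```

Let's trace through this code step by step.

Initialize: z = 0
Entering loop: while z < 5:

After execution: z = 5
5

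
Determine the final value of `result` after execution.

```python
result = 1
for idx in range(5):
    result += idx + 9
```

Let's trace through this code step by step.

Initialize: result = 1
Entering loop: for idx in range(5):

After execution: result = 56
56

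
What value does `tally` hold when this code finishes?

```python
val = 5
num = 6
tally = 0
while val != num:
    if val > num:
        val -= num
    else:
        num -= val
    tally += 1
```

Let's trace through this code step by step.

Initialize: val = 5
Initialize: num = 6
Initialize: tally = 0
Entering loop: while val != num:

After execution: tally = 5
5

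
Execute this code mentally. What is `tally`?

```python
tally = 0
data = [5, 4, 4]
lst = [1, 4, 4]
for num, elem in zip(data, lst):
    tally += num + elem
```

Let's trace through this code step by step.

Initialize: tally = 0
Initialize: data = [5, 4, 4]
Initialize: lst = [1, 4, 4]
Entering loop: for num, elem in zip(data, lst):

After execution: tally = 22
22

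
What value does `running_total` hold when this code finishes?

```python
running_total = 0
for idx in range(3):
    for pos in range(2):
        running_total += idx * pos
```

Let's trace through this code step by step.

Initialize: running_total = 0
Entering loop: for idx in range(3):

After execution: running_total = 3
3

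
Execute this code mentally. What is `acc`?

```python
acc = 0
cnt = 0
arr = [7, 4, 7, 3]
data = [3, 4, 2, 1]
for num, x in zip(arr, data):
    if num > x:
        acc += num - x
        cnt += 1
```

Let's trace through this code step by step.

Initialize: acc = 0
Initialize: cnt = 0
Initialize: arr = [7, 4, 7, 3]
Initialize: data = [3, 4, 2, 1]
Entering loop: for num, x in zip(arr, data):

After execution: acc = 11
11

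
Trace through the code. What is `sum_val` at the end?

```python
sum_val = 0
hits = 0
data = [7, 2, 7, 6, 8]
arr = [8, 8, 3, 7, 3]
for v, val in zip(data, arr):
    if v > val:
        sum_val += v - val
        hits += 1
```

Let's trace through this code step by step.

Initialize: sum_val = 0
Initialize: hits = 0
Initialize: data = [7, 2, 7, 6, 8]
Initialize: arr = [8, 8, 3, 7, 3]
Entering loop: for v, val in zip(data, arr):

After execution: sum_val = 9
9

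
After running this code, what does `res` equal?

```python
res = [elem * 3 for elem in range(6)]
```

Let's trace through this code step by step.

Initialize: res = [elem * 3 for elem in range(6)]

After execution: res = [0, 3, 6, 9, 12, 15]
[0, 3, 6, 9, 12, 15]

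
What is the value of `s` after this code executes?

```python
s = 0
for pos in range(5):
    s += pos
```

Let's trace through this code step by step.

Initialize: s = 0
Entering loop: for pos in range(5):

After execution: s = 10
10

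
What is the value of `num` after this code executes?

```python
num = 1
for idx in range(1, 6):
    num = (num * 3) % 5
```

Let's trace through this code step by step.

Initialize: num = 1
Entering loop: for idx in range(1, 6):

After execution: num = 3
3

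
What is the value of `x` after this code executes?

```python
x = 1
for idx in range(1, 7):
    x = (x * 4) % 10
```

Let's trace through this code step by step.

Initialize: x = 1
Entering loop: for idx in range(1, 7):

After execution: x = 6
6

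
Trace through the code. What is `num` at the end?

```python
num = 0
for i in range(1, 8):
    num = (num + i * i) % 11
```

Let's trace through this code step by step.

Initialize: num = 0
Entering loop: for i in range(1, 8):

After execution: num = 8
8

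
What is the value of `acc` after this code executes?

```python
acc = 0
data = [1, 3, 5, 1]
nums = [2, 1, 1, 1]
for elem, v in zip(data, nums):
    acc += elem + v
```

Let's trace through this code step by step.

Initialize: acc = 0
Initialize: data = [1, 3, 5, 1]
Initialize: nums = [2, 1, 1, 1]
Entering loop: for elem, v in zip(data, nums):

After execution: acc = 15
15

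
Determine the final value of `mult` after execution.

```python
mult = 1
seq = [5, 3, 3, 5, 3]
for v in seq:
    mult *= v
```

Let's trace through this code step by step.

Initialize: mult = 1
Initialize: seq = [5, 3, 3, 5, 3]
Entering loop: for v in seq:

After execution: mult = 675
675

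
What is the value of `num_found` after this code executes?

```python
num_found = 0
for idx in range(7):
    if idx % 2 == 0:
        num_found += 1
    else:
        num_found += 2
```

Let's trace through this code step by step.

Initialize: num_found = 0
Entering loop: for idx in range(7):

After execution: num_found = 10
10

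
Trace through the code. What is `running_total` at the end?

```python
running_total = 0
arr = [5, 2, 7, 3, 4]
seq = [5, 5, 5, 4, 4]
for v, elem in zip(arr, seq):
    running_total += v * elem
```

Let's trace through this code step by step.

Initialize: running_total = 0
Initialize: arr = [5, 2, 7, 3, 4]
Initialize: seq = [5, 5, 5, 4, 4]
Entering loop: for v, elem in zip(arr, seq):

After execution: running_total = 98
98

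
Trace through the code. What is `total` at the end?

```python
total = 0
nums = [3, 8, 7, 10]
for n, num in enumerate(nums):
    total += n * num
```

Let's trace through this code step by step.

Initialize: total = 0
Initialize: nums = [3, 8, 7, 10]
Entering loop: for n, num in enumerate(nums):

After execution: total = 52
52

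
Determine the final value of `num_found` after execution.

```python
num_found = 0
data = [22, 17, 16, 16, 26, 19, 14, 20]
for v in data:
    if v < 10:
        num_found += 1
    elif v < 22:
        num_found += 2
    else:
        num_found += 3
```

Let's trace through this code step by step.

Initialize: num_found = 0
Initialize: data = [22, 17, 16, 16, 26, 19, 14, 20]
Entering loop: for v in data:

After execution: num_found = 18
18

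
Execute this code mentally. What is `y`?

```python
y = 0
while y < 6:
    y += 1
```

Let's trace through this code step by step.

Initialize: y = 0
Entering loop: while y < 6:

After execution: y = 6
6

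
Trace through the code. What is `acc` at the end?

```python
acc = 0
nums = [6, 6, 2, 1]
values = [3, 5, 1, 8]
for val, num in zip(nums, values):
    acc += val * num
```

Let's trace through this code step by step.

Initialize: acc = 0
Initialize: nums = [6, 6, 2, 1]
Initialize: values = [3, 5, 1, 8]
Entering loop: for val, num in zip(nums, values):

After execution: acc = 58
58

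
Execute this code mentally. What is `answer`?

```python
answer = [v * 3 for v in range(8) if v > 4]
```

Let's trace through this code step by step.

Initialize: answer = [v * 3 for v in range(8) if v > 4]

After execution: answer = [15, 18, 21]
[15, 18, 21]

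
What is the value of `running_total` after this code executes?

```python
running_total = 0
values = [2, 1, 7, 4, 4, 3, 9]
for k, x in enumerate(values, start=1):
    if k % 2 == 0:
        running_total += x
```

Let's trace through this code step by step.

Initialize: running_total = 0
Initialize: values = [2, 1, 7, 4, 4, 3, 9]
Entering loop: for k, x in enumerate(values, start=1):

After execution: running_total = 8
8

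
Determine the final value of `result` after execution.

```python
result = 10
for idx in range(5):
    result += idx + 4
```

Let's trace through this code step by step.

Initialize: result = 10
Entering loop: for idx in range(5):

After execution: result = 40
40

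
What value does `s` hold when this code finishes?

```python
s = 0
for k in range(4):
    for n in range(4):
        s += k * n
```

Let's trace through this code step by step.

Initialize: s = 0
Entering loop: for k in range(4):

After execution: s = 36
36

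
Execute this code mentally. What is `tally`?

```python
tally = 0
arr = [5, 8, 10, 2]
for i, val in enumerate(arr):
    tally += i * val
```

Let's trace through this code step by step.

Initialize: tally = 0
Initialize: arr = [5, 8, 10, 2]
Entering loop: for i, val in enumerate(arr):

After execution: tally = 34
34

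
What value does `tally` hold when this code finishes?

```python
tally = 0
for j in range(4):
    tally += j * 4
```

Let's trace through this code step by step.

Initialize: tally = 0
Entering loop: for j in range(4):

After execution: tally = 24
24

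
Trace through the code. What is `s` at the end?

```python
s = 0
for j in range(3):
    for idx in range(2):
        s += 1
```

Let's trace through this code step by step.

Initialize: s = 0
Entering loop: for j in range(3):

After execution: s = 6
6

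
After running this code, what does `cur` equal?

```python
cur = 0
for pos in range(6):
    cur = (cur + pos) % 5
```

Let's trace through this code step by step.

Initialize: cur = 0
Entering loop: for pos in range(6):

After execution: cur = 0
0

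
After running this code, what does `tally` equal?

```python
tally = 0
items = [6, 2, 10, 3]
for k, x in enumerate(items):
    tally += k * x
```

Let's trace through this code step by step.

Initialize: tally = 0
Initialize: items = [6, 2, 10, 3]
Entering loop: for k, x in enumerate(items):

After execution: tally = 31
31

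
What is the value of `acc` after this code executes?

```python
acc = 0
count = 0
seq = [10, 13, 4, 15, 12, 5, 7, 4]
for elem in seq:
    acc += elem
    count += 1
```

Let's trace through this code step by step.

Initialize: acc = 0
Initialize: count = 0
Initialize: seq = [10, 13, 4, 15, 12, 5, 7, 4]
Entering loop: for elem in seq:

After execution: acc = 70
70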